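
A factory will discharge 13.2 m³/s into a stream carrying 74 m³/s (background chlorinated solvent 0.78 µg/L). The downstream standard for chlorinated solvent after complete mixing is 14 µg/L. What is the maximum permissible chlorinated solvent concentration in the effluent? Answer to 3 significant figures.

At the limit, (Qr·Cr + Qe·Cₑ)/(Qr + Qe) = 14:
Cₑ = (87.20·14 − 74.00·0.7800) / 13.20 = 88.11 µg/L.

88.1 µg/L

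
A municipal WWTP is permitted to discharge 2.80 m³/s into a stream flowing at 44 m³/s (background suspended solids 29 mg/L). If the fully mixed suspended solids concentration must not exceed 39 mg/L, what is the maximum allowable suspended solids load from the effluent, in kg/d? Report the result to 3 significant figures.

47500 kg/d

Mass balance at the limit: 44.00·29.00 + 2.800·Cₑ = 46.80·39 → Cₑ = 196.1 mg/L.
Load = 2.800 m³/s × 196.1 g/m³ × 86 400 s/d = 47450 kg/d.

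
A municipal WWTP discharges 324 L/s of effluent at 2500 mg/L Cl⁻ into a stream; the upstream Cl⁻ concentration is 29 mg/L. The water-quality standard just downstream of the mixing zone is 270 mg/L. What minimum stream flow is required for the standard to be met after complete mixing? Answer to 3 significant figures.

3000 L/s

Set C_mix = 270: (Q·29.00 + 324.0·2500) / (Q + 324.0) = 270
→ Q = 324.0·(2500 − 270)/(270 − 29.00) = 2998 L/s.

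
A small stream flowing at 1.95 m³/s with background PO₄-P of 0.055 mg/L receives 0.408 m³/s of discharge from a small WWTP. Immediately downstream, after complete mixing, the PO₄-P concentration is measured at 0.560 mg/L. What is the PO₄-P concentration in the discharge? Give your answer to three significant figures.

Mass balance: 1.950·0.05500 + 0.4080·Cₑ = 2.358·0.5600
→ Cₑ = (2.358·0.5600 − 1.950·0.05500) / 0.4080 = 2.974 mg/L.

2.97 mg/L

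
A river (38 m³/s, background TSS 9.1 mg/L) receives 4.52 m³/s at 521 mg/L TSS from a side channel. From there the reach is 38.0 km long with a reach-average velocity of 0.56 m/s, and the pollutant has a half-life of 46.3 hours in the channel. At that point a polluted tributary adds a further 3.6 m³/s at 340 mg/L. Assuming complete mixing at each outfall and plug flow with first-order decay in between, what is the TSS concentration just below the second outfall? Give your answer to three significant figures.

70.7 mg/L

Conservation of mass: C = (38.00·9.100 + 4.520·521.0) / 42.52 = 2701/42.52 = 63.52 mg/L; combined flow 42.52 m³/s.
Travel time t = 38.0·1000 / 0.56 = 67860 s = 18.85 h.
Half-life 46.3 h → k = ln 2 / 46.3 = 0.01497 h⁻¹ = 0.3593 d⁻¹.
After decay, C = 63.52 × e^(−kt) = 63.52 × 0.7541 = 47.90 mg/L.
At the second outfall, C = (42.52·47.90 + 3.600·340.0) / (42.52 + 3.600) = 70.70 mg/L.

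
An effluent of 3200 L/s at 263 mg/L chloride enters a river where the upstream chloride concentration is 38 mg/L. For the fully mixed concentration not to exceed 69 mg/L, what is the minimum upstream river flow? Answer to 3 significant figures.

Set C_mix = 69: (Q·38.00 + 3200·263.0) / (Q + 3200) = 69
→ Q = 3200·(263.0 − 69)/(69 − 38.00) = 20030 L/s.

20000 L/s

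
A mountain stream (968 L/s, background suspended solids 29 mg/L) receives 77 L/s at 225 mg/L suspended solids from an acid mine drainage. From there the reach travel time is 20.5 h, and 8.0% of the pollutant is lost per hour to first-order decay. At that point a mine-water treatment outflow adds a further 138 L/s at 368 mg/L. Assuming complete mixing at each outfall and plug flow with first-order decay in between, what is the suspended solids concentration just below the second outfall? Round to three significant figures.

After mixing, C = (968.0·29.00 + 77.00·225.0) / 1045 = 45400/1045 = 43.44 mg/L; combined flow 1045 L/s.
8.0%/h lost → k = −ln(1 − 0.08) = 0.08338 h⁻¹.
After decay, C = 43.44 × e^(−kt) = 43.44 × 0.1810 = 7.863 mg/L.
At the second outfall, C = (1045·7.863 + 138.0·368.0) / (1045 + 138.0) = 49.87 mg/L.

49.9 mg/L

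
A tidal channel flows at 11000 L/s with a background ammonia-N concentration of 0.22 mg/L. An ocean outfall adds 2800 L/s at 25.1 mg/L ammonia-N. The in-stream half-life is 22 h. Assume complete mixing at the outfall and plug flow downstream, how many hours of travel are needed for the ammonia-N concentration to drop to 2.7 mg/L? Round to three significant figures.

Mass balance: C = (11000·0.2200 + 2800·25.10) / 13800 = 72700/13800 = 5.268 mg/L.
Half-life 22 h → k = ln 2 / 22 = 0.03151 h⁻¹ = 0.7562 d⁻¹.
5.268·exp(−k·t) = 2.7 → t = ln(5.268/2.7)/k = 76370 s = 21.22 h.

21.2 h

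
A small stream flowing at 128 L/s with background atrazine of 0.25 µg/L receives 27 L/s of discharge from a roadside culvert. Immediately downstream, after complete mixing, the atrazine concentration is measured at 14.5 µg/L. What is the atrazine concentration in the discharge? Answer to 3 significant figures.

Mass balance: 128.0·0.2500 + 27.00·Cₑ = 155.0·14.50
→ Cₑ = (155.0·14.50 − 128.0·0.2500) / 27.00 = 82.06 µg/L.

82.1 µg/L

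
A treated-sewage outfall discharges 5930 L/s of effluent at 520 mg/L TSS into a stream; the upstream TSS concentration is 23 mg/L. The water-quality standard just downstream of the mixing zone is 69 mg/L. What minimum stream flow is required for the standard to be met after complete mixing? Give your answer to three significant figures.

Set C_mix = 69: (Q·23.00 + 5930·520.0) / (Q + 5930) = 69
→ Q = 5930·(520.0 − 69)/(69 − 23.00) = 58140 L/s.

58100 L/s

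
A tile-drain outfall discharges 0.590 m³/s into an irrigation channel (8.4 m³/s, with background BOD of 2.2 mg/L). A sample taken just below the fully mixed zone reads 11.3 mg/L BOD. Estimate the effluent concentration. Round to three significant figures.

Mass balance: 8.400·2.200 + 0.5900·Cₑ = 8.990·11.30
→ Cₑ = (8.990·11.30 − 8.400·2.200) / 0.5900 = 140.9 mg/L.

141 mg/L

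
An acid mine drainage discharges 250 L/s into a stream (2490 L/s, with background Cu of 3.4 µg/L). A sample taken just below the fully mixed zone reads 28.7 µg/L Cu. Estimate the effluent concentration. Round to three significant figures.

Mass balance: 2490·3.400 + 250.0·Cₑ = 2740·28.70
→ Cₑ = (2740·28.70 − 2490·3.400) / 250.0 = 280.7 µg/L.

281 µg/L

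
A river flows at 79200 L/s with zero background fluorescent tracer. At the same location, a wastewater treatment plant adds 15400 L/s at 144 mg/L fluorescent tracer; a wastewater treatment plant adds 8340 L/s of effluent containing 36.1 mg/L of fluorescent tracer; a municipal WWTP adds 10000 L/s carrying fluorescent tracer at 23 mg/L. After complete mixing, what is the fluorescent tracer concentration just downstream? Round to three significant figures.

24.3 mg/L

Conservation of mass: C = (79200·0 + 15400·144.0 + 8340·36.10 + 10000·23.00) / 112900 = 2749000/112900 = 24.34 mg/L.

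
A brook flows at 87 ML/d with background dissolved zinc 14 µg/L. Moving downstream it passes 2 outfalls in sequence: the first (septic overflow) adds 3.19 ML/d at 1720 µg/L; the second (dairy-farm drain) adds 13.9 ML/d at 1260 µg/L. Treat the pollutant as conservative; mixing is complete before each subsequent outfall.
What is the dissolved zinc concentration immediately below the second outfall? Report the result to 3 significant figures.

After outfall 1: Q = 87.00 + 3.190 = 90.19 ML/d; C = (87.00·14.00 + 3.190·1720)/90.19 = 74.34 µg/L.
After outfall 2: Q = 90.19 + 13.90 = 104.1 ML/d; C = (90.19·74.34 + 13.90·1260)/104.1 = 232.7 µg/L.

233 µg/L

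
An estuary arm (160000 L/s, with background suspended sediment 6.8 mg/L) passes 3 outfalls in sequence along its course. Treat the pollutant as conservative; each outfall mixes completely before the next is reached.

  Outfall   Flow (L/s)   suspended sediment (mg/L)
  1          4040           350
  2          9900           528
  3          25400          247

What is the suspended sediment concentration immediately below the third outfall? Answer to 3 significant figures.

After outfall 1: Q = 160000 + 4040 = 164000 L/s; C = (160000·6.800 + 4040·350.0)/164000 = 15.25 mg/L.
After outfall 2: Q = 164000 + 9900 = 173900 L/s; C = (164000·15.25 + 9900·528.0)/173900 = 44.44 mg/L.
After outfall 3: Q = 173900 + 25400 = 199300 L/s; C = (173900·44.44 + 25400·247.0)/199300 = 70.25 mg/L.

70.2 mg/L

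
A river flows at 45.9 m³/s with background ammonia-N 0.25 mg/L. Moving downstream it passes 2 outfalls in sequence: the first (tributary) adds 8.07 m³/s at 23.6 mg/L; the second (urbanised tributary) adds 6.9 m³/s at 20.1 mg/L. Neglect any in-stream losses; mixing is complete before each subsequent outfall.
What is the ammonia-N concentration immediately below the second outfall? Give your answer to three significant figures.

5.60 mg/L

Below outfall 1: Q → 53.97 m³/s, C = (45.90·0.2500 + 8.070·23.60)/53.97 = 3.741 mg/L.
Below outfall 2: Q → 60.87 m³/s, C = (53.97·3.741 + 6.900·20.10)/60.87 = 5.596 mg/L.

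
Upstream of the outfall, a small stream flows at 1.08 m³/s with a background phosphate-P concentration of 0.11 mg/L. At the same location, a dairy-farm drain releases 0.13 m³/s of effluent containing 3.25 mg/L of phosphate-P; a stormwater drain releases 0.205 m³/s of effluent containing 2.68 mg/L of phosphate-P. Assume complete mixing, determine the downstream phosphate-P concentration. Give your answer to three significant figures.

0.771 mg/L

Mixed concentration C = ΣQC/ΣQ = (1.080·0.1100 + 0.1300·3.250 + 0.2050·2.680) / 1.415 = 1.091/1.415 = 0.7708 mg/L.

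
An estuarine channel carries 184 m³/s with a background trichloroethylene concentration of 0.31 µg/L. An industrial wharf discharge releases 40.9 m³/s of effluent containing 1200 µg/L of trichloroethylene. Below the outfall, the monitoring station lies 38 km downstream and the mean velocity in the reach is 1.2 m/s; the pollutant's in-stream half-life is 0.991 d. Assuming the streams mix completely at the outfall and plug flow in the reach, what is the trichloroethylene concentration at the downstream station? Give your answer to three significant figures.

169 µg/L

After mixing, C = (184.0·0.3100 + 40.90·1200) / 224.9 = 49140/224.9 = 218.5 µg/L.
Travel time t = 38·1000 / 1.2 = 31670 s = 8.796 h.
Half-life 0.991 d → k = ln 2 / 0.991 = 0.6994 d⁻¹.
Decay over the reach: 218.5·exp(−kt) = 218.5·0.7739 = 169.1 µg/L.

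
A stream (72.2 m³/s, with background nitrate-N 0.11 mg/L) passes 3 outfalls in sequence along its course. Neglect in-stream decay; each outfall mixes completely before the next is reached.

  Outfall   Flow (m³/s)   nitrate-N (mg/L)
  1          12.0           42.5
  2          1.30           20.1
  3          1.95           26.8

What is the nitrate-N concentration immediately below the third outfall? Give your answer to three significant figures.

6.82 mg/L

Below outfall 1: Q → 84.20 m³/s, C = (72.20·0.1100 + 12.00·42.50)/84.20 = 6.151 mg/L.
Below outfall 2: Q → 85.50 m³/s, C = (84.20·6.151 + 1.300·20.10)/85.50 = 6.363 mg/L.
Below outfall 3: Q → 87.45 m³/s, C = (85.50·6.363 + 1.950·26.80)/87.45 = 6.819 mg/L.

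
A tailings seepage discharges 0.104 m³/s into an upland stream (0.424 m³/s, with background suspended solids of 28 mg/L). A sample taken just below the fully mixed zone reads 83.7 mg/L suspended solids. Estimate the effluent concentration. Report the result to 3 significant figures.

311 mg/L

Mass balance: 0.4240·28.00 + 0.1040·Cₑ = 0.5280·83.70
→ Cₑ = (0.5280·83.70 − 0.4240·28.00) / 0.1040 = 310.8 mg/L.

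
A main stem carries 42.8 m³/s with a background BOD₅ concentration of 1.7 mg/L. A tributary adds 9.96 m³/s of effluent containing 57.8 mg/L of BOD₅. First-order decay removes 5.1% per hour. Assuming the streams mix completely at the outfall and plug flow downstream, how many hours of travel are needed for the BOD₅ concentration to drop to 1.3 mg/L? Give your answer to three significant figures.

Conservation of mass: C = (42.80·1.700 + 9.960·57.80) / 52.76 = 648.4/52.76 = 12.29 mg/L.
5.1%/h lost → k = −ln(1 − 0.051) = 0.05235 h⁻¹.
12.29·exp(−k·t) = 1.3 → t = ln(12.29/1.3)/k = 154500 s = 42.92 h.

42.9 h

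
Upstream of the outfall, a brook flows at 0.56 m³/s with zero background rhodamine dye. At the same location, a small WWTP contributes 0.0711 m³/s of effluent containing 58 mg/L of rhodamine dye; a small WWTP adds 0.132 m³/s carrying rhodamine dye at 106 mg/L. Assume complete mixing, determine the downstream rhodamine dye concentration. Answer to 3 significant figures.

Conservation of mass: C = (0.5600·0 + 0.07110·58.00 + 0.1320·106.0) / 0.7631 = 18.12/0.7631 = 23.74 mg/L.

23.7 mg/L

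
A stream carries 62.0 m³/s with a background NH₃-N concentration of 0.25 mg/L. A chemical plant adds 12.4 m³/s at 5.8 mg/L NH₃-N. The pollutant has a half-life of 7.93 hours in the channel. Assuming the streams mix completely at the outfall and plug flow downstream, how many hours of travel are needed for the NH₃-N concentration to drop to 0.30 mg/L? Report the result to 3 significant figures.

15.6 h

After mixing, C = (62.00·0.2500 + 12.40·5.800) / 74.40 = 87.42/74.40 = 1.175 mg/L.
Half-life 7.93 h → k = ln 2 / 7.93 = 0.08741 h⁻¹ = 2.098 d⁻¹.
1.175·exp(−k·t) = 0.30 → t = ln(1.175/0.30)/k = 56230 s = 15.62 h.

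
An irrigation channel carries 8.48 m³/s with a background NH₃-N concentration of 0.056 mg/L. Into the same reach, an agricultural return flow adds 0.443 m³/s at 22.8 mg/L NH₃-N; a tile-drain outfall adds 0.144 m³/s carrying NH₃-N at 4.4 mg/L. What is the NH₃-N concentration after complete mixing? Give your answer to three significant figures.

1.24 mg/L

After mixing, C = (8.480·0.05600 + 0.4430·22.80 + 0.1440·4.400) / 9.067 = 11.21/9.067 = 1.236 mg/L.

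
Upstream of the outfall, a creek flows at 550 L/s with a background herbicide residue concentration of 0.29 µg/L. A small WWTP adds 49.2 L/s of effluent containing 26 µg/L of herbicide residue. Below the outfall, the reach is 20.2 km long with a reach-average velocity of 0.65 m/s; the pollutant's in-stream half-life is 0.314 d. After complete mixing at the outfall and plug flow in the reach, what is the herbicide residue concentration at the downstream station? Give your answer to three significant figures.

1.09 µg/L

Mass balance: C = (550.0·0.2900 + 49.20·26.00) / 599.2 = 1439/599.2 = 2.401 µg/L.
Travel time t = 20.2·1000 / 0.65 = 31080 s = 8.632 h.
Half-life 0.314 d → k = ln 2 / 0.314 = 2.207 d⁻¹.
First-order decay: C = 2.401·exp(−k·t) = 2.401·0.4520 = 1.085 µg/L.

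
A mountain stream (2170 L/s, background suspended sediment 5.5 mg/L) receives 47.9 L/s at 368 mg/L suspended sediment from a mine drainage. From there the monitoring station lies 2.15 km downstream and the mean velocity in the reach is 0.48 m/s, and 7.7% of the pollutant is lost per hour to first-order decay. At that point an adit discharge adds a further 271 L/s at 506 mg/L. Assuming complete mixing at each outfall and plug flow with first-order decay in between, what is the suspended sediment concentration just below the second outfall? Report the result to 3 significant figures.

Flow-weighted average: C = (2170·5.500 + 47.90·368.0) / 2218 = 29560/2218 = 13.33 mg/L; combined flow 2218 L/s.
Travel time t = 2.15·1000 / 0.48 = 4479 s = 1.244 h.
7.7%/h lost → k = −ln(1 − 0.077) = 0.08013 h⁻¹.
After decay, C = 13.33 × e^(−kt) = 13.33 × 0.9051 = 12.06 mg/L.
Second outfall: C = (2218·12.06 + 271.0·506.0)/2489 = 65.85 mg/L.

65.8 mg/L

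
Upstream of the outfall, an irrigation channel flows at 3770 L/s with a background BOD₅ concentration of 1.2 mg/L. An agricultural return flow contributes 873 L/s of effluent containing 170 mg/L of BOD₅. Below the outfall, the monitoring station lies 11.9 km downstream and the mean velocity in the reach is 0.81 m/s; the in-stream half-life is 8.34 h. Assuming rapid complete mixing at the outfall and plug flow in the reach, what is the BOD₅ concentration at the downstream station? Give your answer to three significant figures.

After mixing, C = (3770·1.200 + 873.0·170.0) / 4643 = 152900/4643 = 32.94 mg/L.
Travel time t = 11.9·1000 / 0.81 = 14690 s = 4.081 h.
Half-life 8.34 h → k = ln 2 / 8.34 = 0.08311 h⁻¹ = 1.995 d⁻¹.
Applying C = C₀e^(−kt): 32.94 × 0.7124 = 23.46 mg/L.

23.5 mg/L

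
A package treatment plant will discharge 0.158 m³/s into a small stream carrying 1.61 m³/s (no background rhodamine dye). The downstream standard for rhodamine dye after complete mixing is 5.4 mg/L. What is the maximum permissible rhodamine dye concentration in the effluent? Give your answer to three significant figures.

60.4 mg/L

At the limit, (Qr·Cr + Qe·Cₑ)/(Qr + Qe) = 5.4:
Cₑ = (1.768·5.4 − 1.610·0) / 0.1580 = 60.43 mg/L.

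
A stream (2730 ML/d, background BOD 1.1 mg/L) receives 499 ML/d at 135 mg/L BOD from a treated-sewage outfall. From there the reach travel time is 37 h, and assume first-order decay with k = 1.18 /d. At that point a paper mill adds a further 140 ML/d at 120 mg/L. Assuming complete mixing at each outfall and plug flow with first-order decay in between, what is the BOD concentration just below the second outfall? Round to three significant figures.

Flow-weighted average: C = (2730·1.100 + 499.0·135.0) / 3229 = 70370/3229 = 21.79 mg/L; combined flow 3229 ML/d.
Decay over the reach: 21.79·exp(−kt) = 21.79·0.1622 = 3.534 mg/L.
Second outfall: C = (3229·3.534 + 140.0·120.0)/3369 = 8.374 mg/L.

8.37 mg/L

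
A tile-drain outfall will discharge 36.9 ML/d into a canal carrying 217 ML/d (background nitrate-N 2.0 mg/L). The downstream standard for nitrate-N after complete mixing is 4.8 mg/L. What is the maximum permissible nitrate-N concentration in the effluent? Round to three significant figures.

At the limit, (Qr·Cr + Qe·Cₑ)/(Qr + Qe) = 4.8:
Cₑ = (253.9·4.8 − 217.0·2.000) / 36.90 = 21.27 mg/L.

21.3 mg/L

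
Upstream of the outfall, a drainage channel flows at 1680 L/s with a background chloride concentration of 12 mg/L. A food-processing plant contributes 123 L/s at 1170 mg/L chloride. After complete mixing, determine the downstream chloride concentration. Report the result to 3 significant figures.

91.0 mg/L

Mass balance: C = (1680·12.00 + 123.0·1170) / 1803 = 164100/1803 = 91.00 mg/L.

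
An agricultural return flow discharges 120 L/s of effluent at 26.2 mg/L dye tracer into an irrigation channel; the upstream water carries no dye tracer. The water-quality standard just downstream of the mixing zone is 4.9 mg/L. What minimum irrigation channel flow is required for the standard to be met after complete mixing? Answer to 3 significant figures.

Set C_mix = 4.9: (Q·0 + 120.0·26.20) / (Q + 120.0) = 4.9
→ Q = 120.0·(26.20 − 4.9)/(4.9 − 0) = 521.6 L/s.

522 L/s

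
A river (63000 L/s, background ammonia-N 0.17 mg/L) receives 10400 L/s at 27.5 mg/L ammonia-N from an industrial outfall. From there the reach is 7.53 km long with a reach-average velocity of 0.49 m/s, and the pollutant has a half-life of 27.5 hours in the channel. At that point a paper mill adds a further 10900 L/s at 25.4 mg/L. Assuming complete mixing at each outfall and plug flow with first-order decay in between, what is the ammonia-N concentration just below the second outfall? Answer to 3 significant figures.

6.44 mg/L

After mixing, C = (63000·0.1700 + 10400·27.50) / 73400 = 296700/73400 = 4.042 mg/L; combined flow 73400 L/s.
Travel time t = 7.53·1000 / 0.49 = 15370 s = 4.269 h.
Half-life 27.5 h → k = ln 2 / 27.5 = 0.02521 h⁻¹ = 0.6049 d⁻¹.
First-order decay: C = 4.042·exp(−k·t) = 4.042·0.8980 = 3.630 mg/L.
At the second outfall, C = (73400·3.630 + 10900·25.40) / (73400 + 10900) = 6.445 mg/L.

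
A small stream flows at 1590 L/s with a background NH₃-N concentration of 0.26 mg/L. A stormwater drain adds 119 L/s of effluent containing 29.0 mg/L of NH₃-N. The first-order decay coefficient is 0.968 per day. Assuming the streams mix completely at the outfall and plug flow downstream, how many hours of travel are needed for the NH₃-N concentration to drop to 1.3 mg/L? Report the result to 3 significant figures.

13.7 h

Conservation of mass: C = (1590·0.2600 + 119.0·29.00) / 1709 = 3864/1709 = 2.261 mg/L.
2.261·exp(−k·t) = 1.3 → t = ln(2.261/1.3)/k = 49410 s = 13.72 h.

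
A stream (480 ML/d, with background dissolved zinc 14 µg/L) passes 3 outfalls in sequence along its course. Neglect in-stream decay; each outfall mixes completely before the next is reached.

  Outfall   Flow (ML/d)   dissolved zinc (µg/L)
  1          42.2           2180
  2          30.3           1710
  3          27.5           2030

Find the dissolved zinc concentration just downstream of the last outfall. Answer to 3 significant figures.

356 µg/L

Outfall 1: combined Q = 522.2 ML/d; C = (480.0·14.00 + 42.20·2180)/522.2 = 189.0 µg/L.
Outfall 2: combined Q = 552.5 ML/d; C = (522.2·189.0 + 30.30·1710)/552.5 = 272.5 µg/L.
Outfall 3: combined Q = 580.0 ML/d; C = (552.5·272.5 + 27.50·2030)/580.0 = 355.8 µg/L.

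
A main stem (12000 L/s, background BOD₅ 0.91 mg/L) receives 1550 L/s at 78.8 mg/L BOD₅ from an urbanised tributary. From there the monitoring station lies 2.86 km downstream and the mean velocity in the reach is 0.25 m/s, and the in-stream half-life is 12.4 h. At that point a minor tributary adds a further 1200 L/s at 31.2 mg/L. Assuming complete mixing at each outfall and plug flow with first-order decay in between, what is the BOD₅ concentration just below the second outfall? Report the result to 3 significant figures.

Mass balance: C = (12000·0.9100 + 1550·78.80) / 13550 = 133100/13550 = 9.820 mg/L; combined flow 13550 L/s.
Travel time t = 2.86·1000 / 0.25 = 11440 s = 3.178 h.
Half-life 12.4 h → k = ln 2 / 12.4 = 0.05590 h⁻¹ = 1.342 d⁻¹.
Decay over the reach: 9.820·exp(−kt) = 9.820·0.8372 = 8.222 mg/L.
At the second outfall, C = (13550·8.222 + 1200·31.20) / (13550 + 1200) = 10.09 mg/L.

10.1 mg/L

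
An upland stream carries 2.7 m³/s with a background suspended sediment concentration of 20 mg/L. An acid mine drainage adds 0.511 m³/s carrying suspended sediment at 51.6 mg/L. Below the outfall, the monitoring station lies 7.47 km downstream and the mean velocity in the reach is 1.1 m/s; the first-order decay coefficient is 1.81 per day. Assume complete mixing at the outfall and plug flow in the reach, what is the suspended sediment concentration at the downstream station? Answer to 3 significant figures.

Flow-weighted average: C = (2.700·20.00 + 0.5110·51.60) / 3.211 = 80.37/3.211 = 25.03 mg/L.
Travel time t = 7.47·1000 / 1.1 = 6791 s = 1.886 h.
Decay over the reach: 25.03·exp(−kt) = 25.03·0.8674 = 21.71 mg/L.

21.7 mg/L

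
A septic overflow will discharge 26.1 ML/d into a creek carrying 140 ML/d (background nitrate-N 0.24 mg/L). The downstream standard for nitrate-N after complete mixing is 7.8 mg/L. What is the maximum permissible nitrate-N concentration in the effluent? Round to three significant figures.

48.4 mg/L

At the limit, (Qr·Cr + Qe·Cₑ)/(Qr + Qe) = 7.8:
Cₑ = (166.1·7.8 − 140.0·0.2400) / 26.10 = 48.35 mg/L.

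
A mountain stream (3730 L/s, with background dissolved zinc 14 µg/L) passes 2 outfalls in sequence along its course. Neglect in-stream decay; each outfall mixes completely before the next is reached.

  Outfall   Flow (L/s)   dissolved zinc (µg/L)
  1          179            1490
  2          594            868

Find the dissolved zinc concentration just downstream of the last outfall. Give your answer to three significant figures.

Below outfall 1: Q → 3909 L/s, C = (3730·14.00 + 179.0·1490)/3909 = 81.59 µg/L.
Below outfall 2: Q → 4503 L/s, C = (3909·81.59 + 594.0·868.0)/4503 = 185.3 µg/L.

185 µg/L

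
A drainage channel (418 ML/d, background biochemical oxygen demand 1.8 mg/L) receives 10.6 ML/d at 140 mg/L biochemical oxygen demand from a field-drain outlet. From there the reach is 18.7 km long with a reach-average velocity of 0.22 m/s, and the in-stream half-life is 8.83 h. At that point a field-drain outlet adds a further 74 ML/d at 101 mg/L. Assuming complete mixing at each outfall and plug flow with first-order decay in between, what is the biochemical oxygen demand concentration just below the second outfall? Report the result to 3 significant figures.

Conservation of mass: C = (418.0·1.800 + 10.60·140.0) / 428.6 = 2236/428.6 = 5.218 mg/L; combined flow 428.6 ML/d.
Travel time t = 18.7·1000 / 0.22 = 85000 s = 23.61 h.
Half-life 8.83 h → k = ln 2 / 8.83 = 0.07850 h⁻¹ = 1.884 d⁻¹.
First-order decay: C = 5.218·exp(−k·t) = 5.218·0.1567 = 0.8176 mg/L.
At the second outfall, C = (428.6·0.8176 + 74.00·101.0) / (428.6 + 74.00) = 15.57 mg/L.

15.6 mg/L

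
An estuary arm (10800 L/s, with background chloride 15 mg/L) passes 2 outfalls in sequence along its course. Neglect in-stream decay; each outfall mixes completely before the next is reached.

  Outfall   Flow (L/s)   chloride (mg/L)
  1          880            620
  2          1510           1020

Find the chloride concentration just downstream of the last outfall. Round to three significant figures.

170 mg/L

After outfall 1: Q = 10800 + 880.0 = 11680 L/s; C = (10800·15.00 + 880.0·620.0)/11680 = 60.58 mg/L.
After outfall 2: Q = 11680 + 1510 = 13190 L/s; C = (11680·60.58 + 1510·1020)/13190 = 170.4 mg/L.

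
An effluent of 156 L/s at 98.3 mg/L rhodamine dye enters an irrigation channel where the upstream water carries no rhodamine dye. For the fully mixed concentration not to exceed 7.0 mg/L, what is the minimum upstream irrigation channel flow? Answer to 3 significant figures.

2030 L/s

Set C_mix = 7.0: (Q·0 + 156.0·98.30) / (Q + 156.0) = 7.0
→ Q = 156.0·(98.30 − 7.0)/(7.0 − 0) = 2035 L/s.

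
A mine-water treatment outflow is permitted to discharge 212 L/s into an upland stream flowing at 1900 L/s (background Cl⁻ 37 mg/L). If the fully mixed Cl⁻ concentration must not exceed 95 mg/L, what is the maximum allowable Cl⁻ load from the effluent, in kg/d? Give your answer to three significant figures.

11300 kg/d

Mass balance at the limit: 1900·37.00 + 212.0·Cₑ = 2112·95 → Cₑ = 614.8 mg/L.
212.0 L/s = 0.2120 m³/s. Load = 0.2120 m³/s × 614.8 g/m³ × 86 400 s/d = 11260 kg/d.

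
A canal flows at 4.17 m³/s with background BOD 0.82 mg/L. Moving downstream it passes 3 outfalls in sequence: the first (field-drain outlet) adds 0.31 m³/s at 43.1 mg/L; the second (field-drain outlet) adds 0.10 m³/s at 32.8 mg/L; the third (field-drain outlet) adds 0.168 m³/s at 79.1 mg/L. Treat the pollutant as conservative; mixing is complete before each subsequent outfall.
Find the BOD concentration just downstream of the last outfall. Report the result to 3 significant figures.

After outfall 1: Q = 4.170 + 0.3100 = 4.480 m³/s; C = (4.170·0.8200 + 0.3100·43.10)/4.480 = 3.746 mg/L.
After outfall 2: Q = 4.480 + 0.1000 = 4.580 m³/s; C = (4.480·3.746 + 0.1000·32.80)/4.580 = 4.380 mg/L.
After outfall 3: Q = 4.580 + 0.1680 = 4.748 m³/s; C = (4.580·4.380 + 0.1680·79.10)/4.748 = 7.024 mg/L.

7.02 mg/L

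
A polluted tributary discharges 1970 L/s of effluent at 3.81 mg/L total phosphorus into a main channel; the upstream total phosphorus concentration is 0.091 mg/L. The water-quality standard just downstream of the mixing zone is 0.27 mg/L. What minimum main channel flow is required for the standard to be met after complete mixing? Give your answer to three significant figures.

Set C_mix = 0.27: (Q·0.09100 + 1970·3.810) / (Q + 1970) = 0.27
→ Q = 1970·(3.810 − 0.27)/(0.27 − 0.09100) = 38960 L/s.

39000 L/s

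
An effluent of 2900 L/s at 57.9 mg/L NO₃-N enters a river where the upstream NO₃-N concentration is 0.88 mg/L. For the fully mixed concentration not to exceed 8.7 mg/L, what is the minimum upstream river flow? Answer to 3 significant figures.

Set C_mix = 8.7: (Q·0.8800 + 2900·57.90) / (Q + 2900) = 8.7
→ Q = 2900·(57.90 − 8.7)/(8.7 − 0.8800) = 18250 L/s.

18200 L/s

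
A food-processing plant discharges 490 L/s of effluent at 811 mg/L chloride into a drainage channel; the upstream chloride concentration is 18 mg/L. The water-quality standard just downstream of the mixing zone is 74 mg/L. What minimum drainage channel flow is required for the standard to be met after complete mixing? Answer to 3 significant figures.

Set C_mix = 74: (Q·18.00 + 490.0·811.0) / (Q + 490.0) = 74
→ Q = 490.0·(811.0 − 74)/(74 − 18.00) = 6449 L/s.

6450 L/s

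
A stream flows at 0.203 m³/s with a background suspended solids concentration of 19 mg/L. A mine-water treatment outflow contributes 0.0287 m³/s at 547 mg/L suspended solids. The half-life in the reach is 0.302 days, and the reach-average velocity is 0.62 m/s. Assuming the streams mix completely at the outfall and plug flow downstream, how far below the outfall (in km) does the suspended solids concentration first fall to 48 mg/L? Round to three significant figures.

Mixed concentration C = ΣQC/ΣQ = (0.2030·19.00 + 0.02870·547.0) / 0.2317 = 19.56/0.2317 = 84.40 mg/L.
Half-life 0.302 d → k = ln 2 / 0.302 = 2.295 d⁻¹.
Set 84.40·exp(−k·t) = 48 → t = ln(84.40/48)/k = 21250 s = 5.902 h.
Distance = v·t = 0.62·21250 = 13170 m = 13.17 km.

13.2 km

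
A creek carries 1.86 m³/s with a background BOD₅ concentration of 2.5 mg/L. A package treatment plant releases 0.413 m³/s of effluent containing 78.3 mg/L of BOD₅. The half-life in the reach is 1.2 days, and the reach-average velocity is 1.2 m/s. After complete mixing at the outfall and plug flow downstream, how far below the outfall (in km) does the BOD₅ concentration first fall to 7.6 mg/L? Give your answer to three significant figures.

137 km

After mixing, C = (1.860·2.500 + 0.4130·78.30) / 2.273 = 36.99/2.273 = 16.27 mg/L.
Half-life 1.2 d → k = ln 2 / 1.2 = 0.5776 d⁻¹.
Set 16.27·exp(−k·t) = 7.6 → t = ln(16.27/7.6)/k = 113900 s = 31.63 h.
Distance = v·t = 1.2·113900 = 136700 m = 136.7 km.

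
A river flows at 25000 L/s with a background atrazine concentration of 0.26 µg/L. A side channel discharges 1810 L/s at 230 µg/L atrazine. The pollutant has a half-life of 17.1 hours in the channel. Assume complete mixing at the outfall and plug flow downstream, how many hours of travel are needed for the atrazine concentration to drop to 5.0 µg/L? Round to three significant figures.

Mixed concentration C = ΣQC/ΣQ = (25000·0.2600 + 1810·230.0) / 26810 = 422800/26810 = 15.77 µg/L.
Half-life 17.1 h → k = ln 2 / 17.1 = 0.04053 h⁻¹ = 0.9728 d⁻¹.
15.77·exp(−k·t) = 5.0 → t = ln(15.77/5.0)/k = 102000 s = 28.34 h.

28.3 h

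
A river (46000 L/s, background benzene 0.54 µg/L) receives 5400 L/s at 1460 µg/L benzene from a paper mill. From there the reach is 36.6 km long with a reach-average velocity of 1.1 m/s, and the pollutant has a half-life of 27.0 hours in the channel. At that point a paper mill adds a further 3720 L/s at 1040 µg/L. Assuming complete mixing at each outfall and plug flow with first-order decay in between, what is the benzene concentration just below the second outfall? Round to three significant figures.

183 µg/L

Mixed concentration C = ΣQC/ΣQ = (46000·0.5400 + 5400·1460) / 51400 = 7909000/51400 = 153.9 µg/L; combined flow 51400 L/s.
Travel time t = 36.6·1000 / 1.1 = 33270 s = 9.242 h.
Half-life 27.0 h → k = ln 2 / 27.0 = 0.02567 h⁻¹ = 0.6161 d⁻¹.
Decay over the reach: 153.9·exp(−kt) = 153.9·0.7888 = 121.4 µg/L.
Second outfall: C = (51400·121.4 + 3720·1040)/55120 = 183.4 µg/L.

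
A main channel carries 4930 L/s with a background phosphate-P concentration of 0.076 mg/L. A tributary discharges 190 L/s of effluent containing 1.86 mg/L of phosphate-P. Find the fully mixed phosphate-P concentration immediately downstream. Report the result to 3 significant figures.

0.142 mg/L

After mixing, C = (4930·0.07600 + 190.0·1.860) / 5120 = 728.1/5120 = 0.1422 mg/L.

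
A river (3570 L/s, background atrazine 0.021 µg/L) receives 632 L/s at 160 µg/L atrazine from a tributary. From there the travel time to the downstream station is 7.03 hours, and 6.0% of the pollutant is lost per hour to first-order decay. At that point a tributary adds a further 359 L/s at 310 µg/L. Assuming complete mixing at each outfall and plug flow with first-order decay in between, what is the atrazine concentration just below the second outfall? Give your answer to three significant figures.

38.8 µg/L

Flow-weighted average: C = (3570·0.02100 + 632.0·160.0) / 4202 = 101200/4202 = 24.08 µg/L; combined flow 4202 L/s.
6.0%/h lost → k = −ln(1 − 0.06) = 0.06188 h⁻¹.
First-order decay: C = 24.08·exp(−k·t) = 24.08·0.6473 = 15.59 µg/L.
At the second outfall, C = (4202·15.59 + 359.0·310.0) / (4202 + 359.0) = 38.76 µg/L.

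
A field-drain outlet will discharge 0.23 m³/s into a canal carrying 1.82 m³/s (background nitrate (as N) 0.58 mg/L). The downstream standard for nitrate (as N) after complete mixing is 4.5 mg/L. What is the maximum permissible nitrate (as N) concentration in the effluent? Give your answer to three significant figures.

35.5 mg/L

At the limit, (Qr·Cr + Qe·Cₑ)/(Qr + Qe) = 4.5:
Cₑ = (2.050·4.5 − 1.820·0.5800) / 0.2300 = 35.52 mg/L.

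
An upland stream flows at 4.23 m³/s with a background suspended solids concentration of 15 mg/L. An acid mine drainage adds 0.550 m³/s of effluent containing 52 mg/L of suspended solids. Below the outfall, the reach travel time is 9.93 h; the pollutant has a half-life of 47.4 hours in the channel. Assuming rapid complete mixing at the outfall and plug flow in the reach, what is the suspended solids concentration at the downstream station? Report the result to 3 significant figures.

Flow-weighted average: C = (4.230·15.00 + 0.5500·52.00) / 4.780 = 92.05/4.780 = 19.26 mg/L.
Half-life 47.4 h → k = ln 2 / 47.4 = 0.01462 h⁻¹ = 0.3510 d⁻¹.
Applying C = C₀e^(−kt): 19.26 × 0.8648 = 16.65 mg/L.

16.7 mg/L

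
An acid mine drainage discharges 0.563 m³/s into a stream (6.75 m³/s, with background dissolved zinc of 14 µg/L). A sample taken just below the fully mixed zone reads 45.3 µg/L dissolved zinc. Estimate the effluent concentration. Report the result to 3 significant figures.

Mass balance: 6.750·14.00 + 0.5630·Cₑ = 7.313·45.30
→ Cₑ = (7.313·45.30 − 6.750·14.00) / 0.5630 = 420.6 µg/L.

421 µg/L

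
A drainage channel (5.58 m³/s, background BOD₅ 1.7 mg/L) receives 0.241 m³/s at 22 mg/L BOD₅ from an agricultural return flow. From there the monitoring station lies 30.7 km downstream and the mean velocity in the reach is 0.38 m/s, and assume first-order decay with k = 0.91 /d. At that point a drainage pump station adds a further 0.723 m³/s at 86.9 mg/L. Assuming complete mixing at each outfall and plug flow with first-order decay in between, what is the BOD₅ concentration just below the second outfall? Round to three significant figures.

Mixed concentration C = ΣQC/ΣQ = (5.580·1.700 + 0.2410·22.00) / 5.821 = 14.79/5.821 = 2.540 mg/L; combined flow 5.821 m³/s.
Travel time t = 30.7·1000 / 0.38 = 80790 s = 22.44 h.
Decay over the reach: 2.540·exp(−kt) = 2.540·0.4270 = 1.085 mg/L.
At the second outfall, C = (5.821·1.085 + 0.7230·86.90) / (5.821 + 0.7230) = 10.57 mg/L.

10.6 mg/L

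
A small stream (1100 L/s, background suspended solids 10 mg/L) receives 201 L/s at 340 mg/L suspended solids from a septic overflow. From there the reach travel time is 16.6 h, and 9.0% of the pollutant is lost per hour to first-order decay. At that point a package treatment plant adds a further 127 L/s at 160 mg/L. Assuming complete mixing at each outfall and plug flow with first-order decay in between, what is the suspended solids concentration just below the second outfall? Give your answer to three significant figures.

25.8 mg/L

Mixed concentration C = ΣQC/ΣQ = (1100·10.00 + 201.0·340.0) / 1301 = 79340/1301 = 60.98 mg/L; combined flow 1301 L/s.
9.0%/h lost → k = −ln(1 − 0.09) = 0.09431 h⁻¹.
After decay, C = 60.98 × e^(−kt) = 60.98 × 0.2090 = 12.74 mg/L.
At the second outfall, C = (1301·12.74 + 127.0·160.0) / (1301 + 127.0) = 25.84 mg/L.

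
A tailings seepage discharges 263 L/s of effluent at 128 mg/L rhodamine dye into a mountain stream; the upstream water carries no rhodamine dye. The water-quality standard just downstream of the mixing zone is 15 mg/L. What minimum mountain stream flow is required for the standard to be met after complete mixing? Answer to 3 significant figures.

Set C_mix = 15: (Q·0 + 263.0·128.0) / (Q + 263.0) = 15
→ Q = 263.0·(128.0 − 15)/(15 − 0) = 1981 L/s.

1980 L/s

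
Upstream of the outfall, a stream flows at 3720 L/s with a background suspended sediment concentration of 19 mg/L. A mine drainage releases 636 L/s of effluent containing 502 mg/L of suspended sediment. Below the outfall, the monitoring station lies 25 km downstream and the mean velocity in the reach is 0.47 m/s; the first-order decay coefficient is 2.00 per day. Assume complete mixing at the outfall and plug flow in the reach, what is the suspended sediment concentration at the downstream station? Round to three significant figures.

26.1 mg/L

Conservation of mass: C = (3720·19.00 + 636.0·502.0) / 4356 = 390000/4356 = 89.52 mg/L.
Travel time t = 25·1000 / 0.47 = 53190 s = 14.78 h.
After decay, C = 89.52 × e^(−kt) = 89.52 × 0.2919 = 26.13 mg/L.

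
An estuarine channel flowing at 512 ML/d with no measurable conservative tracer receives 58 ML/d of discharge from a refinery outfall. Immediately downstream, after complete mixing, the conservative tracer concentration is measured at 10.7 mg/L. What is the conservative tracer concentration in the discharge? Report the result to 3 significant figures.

105 mg/L

Mass balance: 512.0·0 + 58.00·Cₑ = 570.0·10.70
→ Cₑ = (570.0·10.70 − 512.0·0) / 58.00 = 105.2 mg/L.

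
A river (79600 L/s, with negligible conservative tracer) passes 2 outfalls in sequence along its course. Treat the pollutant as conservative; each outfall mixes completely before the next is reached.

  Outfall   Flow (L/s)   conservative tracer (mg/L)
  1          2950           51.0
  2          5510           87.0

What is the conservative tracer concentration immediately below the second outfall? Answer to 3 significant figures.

7.15 mg/L

After outfall 1: Q = 79600 + 2950 = 82550 L/s; C = (79600·0 + 2950·51.00)/82550 = 1.823 mg/L.
After outfall 2: Q = 82550 + 5510 = 88060 L/s; C = (82550·1.823 + 5510·87.00)/88060 = 7.152 mg/L.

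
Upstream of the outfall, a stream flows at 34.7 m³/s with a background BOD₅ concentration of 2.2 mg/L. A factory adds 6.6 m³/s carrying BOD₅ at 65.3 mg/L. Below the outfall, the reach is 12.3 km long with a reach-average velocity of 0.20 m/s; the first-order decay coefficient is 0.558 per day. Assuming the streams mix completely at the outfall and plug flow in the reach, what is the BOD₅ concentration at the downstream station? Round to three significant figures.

8.26 mg/L

Conservation of mass: C = (34.70·2.200 + 6.600·65.30) / 41.30 = 507.3/41.30 = 12.28 mg/L.
Travel time t = 12.3·1000 / 0.20 = 61500 s = 17.08 h.
First-order decay: C = 12.28·exp(−k·t) = 12.28·0.6722 = 8.257 mg/L.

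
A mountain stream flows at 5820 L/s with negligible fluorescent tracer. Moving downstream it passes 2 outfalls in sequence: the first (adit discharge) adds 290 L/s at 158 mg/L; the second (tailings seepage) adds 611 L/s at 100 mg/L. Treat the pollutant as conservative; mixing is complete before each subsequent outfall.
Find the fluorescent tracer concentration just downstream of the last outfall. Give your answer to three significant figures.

15.9 mg/L

Below outfall 1: Q → 6110 L/s, C = (5820·0 + 290.0·158.0)/6110 = 7.499 mg/L.
Below outfall 2: Q → 6721 L/s, C = (6110·7.499 + 611.0·100.0)/6721 = 15.91 mg/L.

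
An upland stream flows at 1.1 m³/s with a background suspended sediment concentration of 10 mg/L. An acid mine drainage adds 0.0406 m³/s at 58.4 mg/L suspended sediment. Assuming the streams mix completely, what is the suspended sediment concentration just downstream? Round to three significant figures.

Mass balance: C = (1.100·10.00 + 0.04060·58.40) / 1.141 = 13.37/1.141 = 11.72 mg/L.

11.7 mg/L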